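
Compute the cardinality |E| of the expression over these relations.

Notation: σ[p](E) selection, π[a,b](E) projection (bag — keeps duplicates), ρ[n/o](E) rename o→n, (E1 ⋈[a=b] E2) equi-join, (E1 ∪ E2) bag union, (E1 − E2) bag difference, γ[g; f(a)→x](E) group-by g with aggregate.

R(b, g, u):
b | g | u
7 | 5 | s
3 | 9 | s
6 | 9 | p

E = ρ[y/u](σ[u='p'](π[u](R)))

Stepwise |·|:
  R → 3
  π[u](R) → 3
  σ[u='p'](π[u](R)) → 1
  ρ[y/u](σ[u='p'](π[u](R))) → 1

|E| = 1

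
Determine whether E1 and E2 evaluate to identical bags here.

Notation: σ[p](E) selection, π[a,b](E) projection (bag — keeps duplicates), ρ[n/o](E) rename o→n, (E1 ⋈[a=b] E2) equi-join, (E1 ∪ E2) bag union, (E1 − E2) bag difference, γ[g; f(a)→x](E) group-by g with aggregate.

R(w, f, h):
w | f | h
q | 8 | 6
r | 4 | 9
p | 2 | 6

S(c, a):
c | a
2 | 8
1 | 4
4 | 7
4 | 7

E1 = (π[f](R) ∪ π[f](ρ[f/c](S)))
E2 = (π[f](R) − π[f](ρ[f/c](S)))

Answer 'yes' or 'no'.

E1 stepwise |·|:
  R → 3
  π[f](R) → 3
  S → 4
  ρ[f/c](S) → 4
  π[f](ρ[f/c](S)) → 4
  (π[f](R) ∪ π[f](ρ[f/c](S))) → 7
E2 stepwise |·|:
  R → 3
  π[f](R) → 3
  S → 4
  ρ[f/c](S) → 4
  π[f](ρ[f/c](S)) → 4
  (π[f](R) − π[f](ρ[f/c](S))) → 1

E1 result:
f
1
2
2
4
4
4
8
E2 result:
f
8
Witness: (1,) appears 1× in E1 but 0× in E2.

no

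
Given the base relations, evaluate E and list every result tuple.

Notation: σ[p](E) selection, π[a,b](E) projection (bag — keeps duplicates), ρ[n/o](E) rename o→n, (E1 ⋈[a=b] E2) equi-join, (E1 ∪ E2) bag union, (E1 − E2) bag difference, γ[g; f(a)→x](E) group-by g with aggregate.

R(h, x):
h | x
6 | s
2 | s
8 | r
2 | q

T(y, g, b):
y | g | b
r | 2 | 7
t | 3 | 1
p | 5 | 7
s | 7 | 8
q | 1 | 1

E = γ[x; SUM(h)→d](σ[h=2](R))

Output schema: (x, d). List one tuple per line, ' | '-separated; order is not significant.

Subexpression sizes:
  R → 4
  σ[h=2](R) → 2
  γ[x; SUM(h)→d](σ[h=2](R)) → 2

== RESULT ==
x | d
q | 2
s | 2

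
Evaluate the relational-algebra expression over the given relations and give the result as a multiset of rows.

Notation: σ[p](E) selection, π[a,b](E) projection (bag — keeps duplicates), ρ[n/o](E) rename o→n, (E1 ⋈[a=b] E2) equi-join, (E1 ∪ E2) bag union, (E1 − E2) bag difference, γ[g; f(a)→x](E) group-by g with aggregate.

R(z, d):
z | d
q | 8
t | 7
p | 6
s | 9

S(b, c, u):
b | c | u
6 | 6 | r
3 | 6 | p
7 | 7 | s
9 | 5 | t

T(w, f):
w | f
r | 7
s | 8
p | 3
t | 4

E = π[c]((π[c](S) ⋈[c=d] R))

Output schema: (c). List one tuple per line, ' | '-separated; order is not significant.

Per-node cardinality:
  S → 4
  π[c](S) → 4
  R → 4
  (π[c](S) ⋈[c=d] R) → 3
  π[c]((π[c](S) ⋈[c=d] R)) → 3

== RESULT ==
c
6
6
7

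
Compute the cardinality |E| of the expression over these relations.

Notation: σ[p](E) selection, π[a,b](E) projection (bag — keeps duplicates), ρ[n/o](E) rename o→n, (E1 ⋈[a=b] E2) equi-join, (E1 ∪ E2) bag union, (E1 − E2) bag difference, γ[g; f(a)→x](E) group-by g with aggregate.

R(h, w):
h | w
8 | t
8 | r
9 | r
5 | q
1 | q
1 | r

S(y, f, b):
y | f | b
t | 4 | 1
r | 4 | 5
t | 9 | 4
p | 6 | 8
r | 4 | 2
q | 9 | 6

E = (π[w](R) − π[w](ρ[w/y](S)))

Row counts bottom-up:
  R → 6
  π[w](R) → 6
  S → 6
  ρ[w/y](S) → 6
  π[w](ρ[w/y](S)) → 6
  (π[w](R) − π[w](ρ[w/y](S))) → 2

|E| = 2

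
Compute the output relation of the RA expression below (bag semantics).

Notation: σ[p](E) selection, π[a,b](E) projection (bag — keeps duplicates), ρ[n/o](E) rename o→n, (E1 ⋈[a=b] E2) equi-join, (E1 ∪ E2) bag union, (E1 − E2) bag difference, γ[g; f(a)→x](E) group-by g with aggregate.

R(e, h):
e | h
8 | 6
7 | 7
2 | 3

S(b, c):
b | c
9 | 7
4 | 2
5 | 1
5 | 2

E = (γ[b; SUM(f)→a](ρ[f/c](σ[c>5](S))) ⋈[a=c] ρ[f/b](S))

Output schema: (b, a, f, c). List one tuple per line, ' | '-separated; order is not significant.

Row counts bottom-up:
  S → 4
  σ[c>5](S) → 1
  ρ[f/c](σ[c>5](S)) → 1
  γ[b; SUM(f)→a](ρ[f/c](σ[c>5](S))) → 1
  S → 4
  ρ[f/b](S) → 4
  (γ[b; SUM(f)→a](ρ[f/c](σ[c>5](S))) ⋈[a=c] ρ[f/b](S)) → 1

== RESULT ==
b | a | f | c
9 | 7 | 9 | 7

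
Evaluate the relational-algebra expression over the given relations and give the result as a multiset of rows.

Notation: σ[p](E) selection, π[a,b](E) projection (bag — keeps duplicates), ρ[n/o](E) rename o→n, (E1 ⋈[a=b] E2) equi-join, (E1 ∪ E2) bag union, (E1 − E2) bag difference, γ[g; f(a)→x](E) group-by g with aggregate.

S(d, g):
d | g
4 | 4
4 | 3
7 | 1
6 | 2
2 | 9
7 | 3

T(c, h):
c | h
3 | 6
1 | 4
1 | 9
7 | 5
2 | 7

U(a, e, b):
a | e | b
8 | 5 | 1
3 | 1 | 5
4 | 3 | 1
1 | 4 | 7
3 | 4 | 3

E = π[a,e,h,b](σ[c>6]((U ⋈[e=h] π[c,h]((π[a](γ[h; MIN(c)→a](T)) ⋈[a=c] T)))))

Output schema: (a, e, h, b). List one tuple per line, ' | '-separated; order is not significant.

Subexpression sizes:
  U → 5
  T → 5
  γ[h; MIN(c)→a](T) → 5
  π[a](γ[h; MIN(c)→a](T)) → 5
  T → 5
  (π[a](γ[h; MIN(c)→a](T)) ⋈[a=c] T) → 7
  π[c,h]((π[a](γ[h; MIN(c)→a](T)) ⋈[a=c] T)) → 7
  (U ⋈[e=h] π[c,h]((π[a](γ[h; MIN(c)→a](T)) ⋈[a=c] T))) → 5
  σ[c>6]((U ⋈[e=h] π[c,h]((π[a](γ[h; MIN(c)→a](T)) ⋈[a=c] T)))) → 1
  π[a,e,h,b](σ[c>6]((U ⋈[e=h] π[c,h]((π[a](γ[h; MIN(c)→a](T)) ⋈[a=c] T))))) → 1

== RESULT ==
a | e | h | b
8 | 5 | 5 | 1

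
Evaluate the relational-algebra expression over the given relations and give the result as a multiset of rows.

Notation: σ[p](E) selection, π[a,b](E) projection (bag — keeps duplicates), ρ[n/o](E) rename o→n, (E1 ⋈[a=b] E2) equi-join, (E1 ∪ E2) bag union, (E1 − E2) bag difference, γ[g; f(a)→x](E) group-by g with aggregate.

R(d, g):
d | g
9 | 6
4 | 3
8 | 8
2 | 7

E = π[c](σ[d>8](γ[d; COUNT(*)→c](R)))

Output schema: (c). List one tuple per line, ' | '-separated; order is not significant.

Stepwise |·|:
  R → 4
  γ[d; COUNT(*)→c](R) → 4
  σ[d>8](γ[d; COUNT(*)→c](R)) → 1
  π[c](σ[d>8](γ[d; COUNT(*)→c](R))) → 1

== RESULT ==
c
1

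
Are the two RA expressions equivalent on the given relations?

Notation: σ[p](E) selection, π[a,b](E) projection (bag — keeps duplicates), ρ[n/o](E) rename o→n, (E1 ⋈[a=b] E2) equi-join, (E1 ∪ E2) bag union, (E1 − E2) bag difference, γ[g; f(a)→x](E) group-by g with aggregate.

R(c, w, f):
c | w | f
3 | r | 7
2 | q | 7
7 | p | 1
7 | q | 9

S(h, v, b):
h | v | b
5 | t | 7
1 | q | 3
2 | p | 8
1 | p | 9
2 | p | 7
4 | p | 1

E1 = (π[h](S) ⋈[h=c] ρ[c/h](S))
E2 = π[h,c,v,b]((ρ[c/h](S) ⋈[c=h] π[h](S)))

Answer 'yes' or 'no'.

E1 row counts bottom-up:
  S → 6
  π[h](S) → 6
  S → 6
  ρ[c/h](S) → 6
  (π[h](S) ⋈[h=c] ρ[c/h](S)) → 10
E2 row counts bottom-up:
  S → 6
  ρ[c/h](S) → 6
  S → 6
  π[h](S) → 6
  (ρ[c/h](S) ⋈[c=h] π[h](S)) → 10
  π[h,c,v,b]((ρ[c/h](S) ⋈[c=h] π[h](S))) → 10

E1 and E2 produce the same multiset:
h | c | v | b
1 | 1 | p | 9
1 | 1 | p | 9
1 | 1 | q | 3
1 | 1 | q | 3
2 | 2 | p | 7
2 | 2 | p | 7
2 | 2 | p | 8
2 | 2 | p | 8
4 | 4 | p | 1
5 | 5 | t | 7

yes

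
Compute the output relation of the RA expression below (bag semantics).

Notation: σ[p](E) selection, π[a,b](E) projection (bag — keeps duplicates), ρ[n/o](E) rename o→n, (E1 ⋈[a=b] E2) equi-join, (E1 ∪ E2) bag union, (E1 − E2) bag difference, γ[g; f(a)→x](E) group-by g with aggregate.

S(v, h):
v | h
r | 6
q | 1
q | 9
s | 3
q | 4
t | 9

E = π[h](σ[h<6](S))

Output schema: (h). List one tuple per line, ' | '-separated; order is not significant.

Subexpression sizes:
  S → 6
  σ[h<6](S) → 3
  π[h](σ[h<6](S)) → 3

== RESULT ==
h
1
3
4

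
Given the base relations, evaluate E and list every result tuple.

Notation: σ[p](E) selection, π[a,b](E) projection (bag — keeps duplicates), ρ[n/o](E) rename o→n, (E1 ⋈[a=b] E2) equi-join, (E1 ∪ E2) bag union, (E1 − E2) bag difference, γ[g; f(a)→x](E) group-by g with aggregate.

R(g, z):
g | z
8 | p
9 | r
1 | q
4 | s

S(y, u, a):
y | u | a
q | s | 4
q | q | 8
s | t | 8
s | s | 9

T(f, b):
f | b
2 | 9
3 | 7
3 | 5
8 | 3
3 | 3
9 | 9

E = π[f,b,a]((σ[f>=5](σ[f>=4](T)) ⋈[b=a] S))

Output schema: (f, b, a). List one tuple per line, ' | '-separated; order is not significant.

Subexpression sizes:
  T → 6
  σ[f>=4](T) → 2
  σ[f>=5](σ[f>=4](T)) → 2
  S → 4
  (σ[f>=5](σ[f>=4](T)) ⋈[b=a] S) → 1
  π[f,b,a]((σ[f>=5](σ[f>=4](T)) ⋈[b=a] S)) → 1

== RESULT ==
f | b | a
9 | 9 | 9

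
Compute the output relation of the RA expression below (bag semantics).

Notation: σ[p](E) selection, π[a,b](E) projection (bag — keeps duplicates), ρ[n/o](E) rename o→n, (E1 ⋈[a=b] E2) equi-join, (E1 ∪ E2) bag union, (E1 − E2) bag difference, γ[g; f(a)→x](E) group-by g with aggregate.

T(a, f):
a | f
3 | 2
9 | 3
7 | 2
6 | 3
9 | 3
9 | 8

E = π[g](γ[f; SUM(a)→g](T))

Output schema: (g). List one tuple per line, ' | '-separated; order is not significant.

Stepwise |·|:
  T → 6
  γ[f; SUM(a)→g](T) → 3
  π[g](γ[f; SUM(a)→g](T)) → 3

== RESULT ==
g
9
10
24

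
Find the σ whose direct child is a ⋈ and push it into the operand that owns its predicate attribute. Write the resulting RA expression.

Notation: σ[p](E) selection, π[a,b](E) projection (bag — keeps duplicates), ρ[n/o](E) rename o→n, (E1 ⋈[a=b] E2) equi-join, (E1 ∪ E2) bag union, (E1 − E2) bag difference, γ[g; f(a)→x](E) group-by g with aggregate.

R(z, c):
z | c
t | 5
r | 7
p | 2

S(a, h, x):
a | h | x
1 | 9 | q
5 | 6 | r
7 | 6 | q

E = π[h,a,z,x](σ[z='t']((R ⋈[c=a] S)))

σ filters on z, owned by the left side.
E' = π[h,a,z,x]((σ[z='t'](R) ⋈[c=a] S))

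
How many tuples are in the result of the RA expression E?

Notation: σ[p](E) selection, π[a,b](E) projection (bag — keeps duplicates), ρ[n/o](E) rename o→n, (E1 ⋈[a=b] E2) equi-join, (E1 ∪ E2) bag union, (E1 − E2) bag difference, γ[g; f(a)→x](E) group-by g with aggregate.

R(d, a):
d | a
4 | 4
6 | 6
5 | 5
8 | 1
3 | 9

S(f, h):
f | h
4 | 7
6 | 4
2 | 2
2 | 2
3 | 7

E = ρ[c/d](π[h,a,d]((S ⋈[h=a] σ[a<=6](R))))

Stepwise |·|:
  S → 5
  R → 5
  σ[a<=6](R) → 4
  (S ⋈[h=a] σ[a<=6](R)) → 1
  π[h,a,d]((S ⋈[h=a] σ[a<=6](R))) → 1
  ρ[c/d](π[h,a,d]((S ⋈[h=a] σ[a<=6](R)))) → 1

|E| = 1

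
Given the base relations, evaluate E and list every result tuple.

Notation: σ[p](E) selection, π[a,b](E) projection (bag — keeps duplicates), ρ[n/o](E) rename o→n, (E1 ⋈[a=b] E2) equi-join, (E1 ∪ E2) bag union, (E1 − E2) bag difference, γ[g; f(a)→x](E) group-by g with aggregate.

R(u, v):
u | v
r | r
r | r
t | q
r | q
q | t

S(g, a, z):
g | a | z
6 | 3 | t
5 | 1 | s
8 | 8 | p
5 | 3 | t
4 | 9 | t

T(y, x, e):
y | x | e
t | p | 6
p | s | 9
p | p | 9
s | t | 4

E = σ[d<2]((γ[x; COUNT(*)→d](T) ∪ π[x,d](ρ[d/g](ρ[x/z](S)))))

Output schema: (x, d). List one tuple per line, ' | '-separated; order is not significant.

Stepwise |·|:
  T → 4
  γ[x; COUNT(*)→d](T) → 3
  S → 5
  ρ[x/z](S) → 5
  ρ[d/g](ρ[x/z](S)) → 5
  π[x,d](ρ[d/g](ρ[x/z](S))) → 5
  (γ[x; COUNT(*)→d](T) ∪ π[x,d](ρ[d/g](ρ[x/z](S)))) → 8
  σ[d<2]((γ[x; COUNT(*)→d](T) ∪ π[x,d](ρ[d/g](ρ[x/z](S))))) → 2

== RESULT ==
x | d
s | 1
t | 1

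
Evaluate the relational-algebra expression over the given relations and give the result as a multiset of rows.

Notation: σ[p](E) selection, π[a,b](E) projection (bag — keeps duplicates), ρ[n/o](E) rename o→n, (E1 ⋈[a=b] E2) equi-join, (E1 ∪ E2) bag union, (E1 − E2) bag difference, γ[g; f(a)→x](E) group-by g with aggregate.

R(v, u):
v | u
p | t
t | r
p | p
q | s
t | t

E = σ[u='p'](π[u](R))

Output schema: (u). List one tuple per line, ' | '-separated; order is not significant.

Stepwise |·|:
  R → 5
  π[u](R) → 5
  σ[u='p'](π[u](R)) → 1

== RESULT ==
u
p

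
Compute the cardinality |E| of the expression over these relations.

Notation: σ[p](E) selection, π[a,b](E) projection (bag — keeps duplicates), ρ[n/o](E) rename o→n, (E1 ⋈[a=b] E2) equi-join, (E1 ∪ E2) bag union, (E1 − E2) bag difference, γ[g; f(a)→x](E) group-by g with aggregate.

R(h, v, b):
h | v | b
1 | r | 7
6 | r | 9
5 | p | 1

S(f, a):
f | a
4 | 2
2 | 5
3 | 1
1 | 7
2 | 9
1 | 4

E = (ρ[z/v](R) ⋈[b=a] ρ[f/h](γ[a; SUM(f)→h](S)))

Per-node cardinality:
  R → 3
  ρ[z/v](R) → 3
  S → 6
  γ[a; SUM(f)→h](S) → 6
  ρ[f/h](γ[a; SUM(f)→h](S)) → 6
  (ρ[z/v](R) ⋈[b=a] ρ[f/h](γ[a; SUM(f)→h](S))) → 3

|E| = 3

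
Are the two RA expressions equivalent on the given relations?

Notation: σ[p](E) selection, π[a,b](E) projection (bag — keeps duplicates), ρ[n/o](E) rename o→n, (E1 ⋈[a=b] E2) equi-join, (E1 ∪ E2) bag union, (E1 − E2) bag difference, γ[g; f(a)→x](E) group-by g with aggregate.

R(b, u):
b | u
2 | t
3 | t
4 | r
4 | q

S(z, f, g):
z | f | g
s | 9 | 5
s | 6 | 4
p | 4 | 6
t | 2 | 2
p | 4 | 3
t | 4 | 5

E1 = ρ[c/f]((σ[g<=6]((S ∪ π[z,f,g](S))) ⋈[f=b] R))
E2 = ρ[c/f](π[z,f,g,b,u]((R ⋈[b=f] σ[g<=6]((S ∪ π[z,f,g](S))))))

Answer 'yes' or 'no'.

E1 subexpression sizes:
  S → 6
  S → 6
  π[z,f,g](S) → 6
  (S ∪ π[z,f,g](S)) → 12
  σ[g<=6]((S ∪ π[z,f,g](S))) → 12
  R → 4
  (σ[g<=6]((S ∪ π[z,f,g](S))) ⋈[f=b] R) → 14
  ρ[c/f]((σ[g<=6]((S ∪ π[z,f,g](S))) ⋈[f=b] R)) → 14
E2 subexpression sizes:
  R → 4
  S → 6
  S → 6
  π[z,f,g](S) → 6
  (S ∪ π[z,f,g](S)) → 12
  σ[g<=6]((S ∪ π[z,f,g](S))) → 12
  (R ⋈[b=f] σ[g<=6]((S ∪ π[z,f,g](S)))) → 14
  π[z,f,g,b,u]((R ⋈[b=f] σ[g<=6]((S ∪ π[z,f,g](S))))) → 14
  ρ[c/f](π[z,f,g,b,u]((R ⋈[b=f] σ[g<=6]((S ∪ π[z,f,g](S)))))) → 14

E1 and E2 produce the same multiset:
z | c | g | b | u
p | 4 | 3 | 4 | q
p | 4 | 3 | 4 | q
p | 4 | 3 | 4 | r
p | 4 | 3 | 4 | r
p | 4 | 6 | 4 | q
p | 4 | 6 | 4 | q
p | 4 | 6 | 4 | r
p | 4 | 6 | 4 | r
t | 2 | 2 | 2 | t
t | 2 | 2 | 2 | t
t | 4 | 5 | 4 | q
t | 4 | 5 | 4 | q
t | 4 | 5 | 4 | r
t | 4 | 5 | 4 | r

yes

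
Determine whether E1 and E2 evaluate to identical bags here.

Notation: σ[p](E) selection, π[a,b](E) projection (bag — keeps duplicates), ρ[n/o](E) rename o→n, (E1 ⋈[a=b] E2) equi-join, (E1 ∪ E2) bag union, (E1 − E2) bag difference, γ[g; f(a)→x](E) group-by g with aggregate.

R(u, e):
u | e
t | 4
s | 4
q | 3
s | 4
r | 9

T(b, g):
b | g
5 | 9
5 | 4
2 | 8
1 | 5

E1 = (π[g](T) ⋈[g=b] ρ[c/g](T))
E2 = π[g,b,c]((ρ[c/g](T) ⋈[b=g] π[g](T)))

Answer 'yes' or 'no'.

E1 stepwise |·|:
  T → 4
  π[g](T) → 4
  T → 4
  ρ[c/g](T) → 4
  (π[g](T) ⋈[g=b] ρ[c/g](T)) → 2
E2 stepwise |·|:
  T → 4
  ρ[c/g](T) → 4
  T → 4
  π[g](T) → 4
  (ρ[c/g](T) ⋈[b=g] π[g](T)) → 2
  π[g,b,c]((ρ[c/g](T) ⋈[b=g] π[g](T))) → 2

E1 and E2 produce the same multiset:
g | b | c
5 | 5 | 4
5 | 5 | 9

yes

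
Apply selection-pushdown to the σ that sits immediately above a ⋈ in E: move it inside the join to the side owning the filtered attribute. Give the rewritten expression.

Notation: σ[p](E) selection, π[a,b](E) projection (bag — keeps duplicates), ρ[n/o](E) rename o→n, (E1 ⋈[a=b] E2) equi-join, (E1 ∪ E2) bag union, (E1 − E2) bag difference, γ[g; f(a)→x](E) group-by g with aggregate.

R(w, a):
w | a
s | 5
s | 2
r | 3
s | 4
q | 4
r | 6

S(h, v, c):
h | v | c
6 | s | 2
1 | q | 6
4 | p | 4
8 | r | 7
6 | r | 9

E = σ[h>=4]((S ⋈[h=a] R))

σ filters on h, owned by the left side.
E' = (σ[h>=4](S) ⋈[h=a] R)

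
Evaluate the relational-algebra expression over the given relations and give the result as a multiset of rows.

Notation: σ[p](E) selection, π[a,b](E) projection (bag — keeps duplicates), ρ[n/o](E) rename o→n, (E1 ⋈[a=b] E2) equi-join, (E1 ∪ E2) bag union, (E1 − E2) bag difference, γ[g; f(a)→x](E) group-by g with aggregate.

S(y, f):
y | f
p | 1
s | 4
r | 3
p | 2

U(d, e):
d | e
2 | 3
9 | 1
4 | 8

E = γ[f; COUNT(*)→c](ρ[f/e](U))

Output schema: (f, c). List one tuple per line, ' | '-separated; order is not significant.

Per-node cardinality:
  U → 3
  ρ[f/e](U) → 3
  γ[f; COUNT(*)→c](ρ[f/e](U)) → 3

== RESULT ==
f | c
1 | 1
3 | 1
8 | 1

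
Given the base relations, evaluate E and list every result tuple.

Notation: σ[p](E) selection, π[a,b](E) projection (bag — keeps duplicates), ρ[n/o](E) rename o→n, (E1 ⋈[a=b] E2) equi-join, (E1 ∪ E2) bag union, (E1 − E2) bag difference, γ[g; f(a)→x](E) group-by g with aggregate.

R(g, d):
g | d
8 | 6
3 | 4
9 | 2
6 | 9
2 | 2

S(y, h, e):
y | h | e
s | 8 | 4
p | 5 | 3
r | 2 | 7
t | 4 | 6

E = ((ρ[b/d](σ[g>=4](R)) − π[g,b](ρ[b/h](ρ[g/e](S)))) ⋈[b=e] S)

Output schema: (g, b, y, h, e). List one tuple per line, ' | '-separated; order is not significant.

Stepwise |·|:
  R → 5
  σ[g>=4](R) → 3
  ρ[b/d](σ[g>=4](R)) → 3
  S → 4
  ρ[g/e](S) → 4
  ρ[b/h](ρ[g/e](S)) → 4
  π[g,b](ρ[b/h](ρ[g/e](S))) → 4
  (ρ[b/d](σ[g>=4](R)) − π[g,b](ρ[b/h](ρ[g/e](S)))) → 3
  S → 4
  ((ρ[b/d](σ[g>=4](R)) − π[g,b](ρ[b/h](ρ[g/e](S)))) ⋈[b=e] S) → 1

== RESULT ==
g | b | y | h | e
8 | 6 | t | 4 | 6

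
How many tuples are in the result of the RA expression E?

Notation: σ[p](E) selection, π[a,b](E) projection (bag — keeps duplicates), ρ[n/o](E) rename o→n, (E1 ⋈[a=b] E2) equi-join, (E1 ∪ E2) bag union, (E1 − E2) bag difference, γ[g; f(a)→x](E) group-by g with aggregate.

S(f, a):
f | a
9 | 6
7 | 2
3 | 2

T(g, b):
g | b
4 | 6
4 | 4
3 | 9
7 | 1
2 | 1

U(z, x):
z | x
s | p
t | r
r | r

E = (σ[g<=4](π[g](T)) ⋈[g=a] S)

Stepwise |·|:
  T → 5
  π[g](T) → 5
  σ[g<=4](π[g](T)) → 4
  S → 3
  (σ[g<=4](π[g](T)) ⋈[g=a] S) → 2

|E| = 2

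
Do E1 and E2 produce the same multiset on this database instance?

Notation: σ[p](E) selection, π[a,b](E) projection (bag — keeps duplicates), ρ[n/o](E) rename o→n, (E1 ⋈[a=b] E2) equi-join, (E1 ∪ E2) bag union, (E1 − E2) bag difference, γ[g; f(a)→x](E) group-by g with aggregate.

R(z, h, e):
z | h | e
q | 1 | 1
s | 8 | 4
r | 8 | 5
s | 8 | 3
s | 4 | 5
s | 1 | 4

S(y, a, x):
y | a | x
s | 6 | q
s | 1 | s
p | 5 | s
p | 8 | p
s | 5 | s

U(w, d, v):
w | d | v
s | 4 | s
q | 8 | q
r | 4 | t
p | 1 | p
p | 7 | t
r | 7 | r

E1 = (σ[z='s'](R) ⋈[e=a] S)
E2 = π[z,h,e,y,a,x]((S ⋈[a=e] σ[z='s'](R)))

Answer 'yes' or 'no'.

E1 stepwise |·|:
  R → 6
  σ[z='s'](R) → 4
  S → 5
  (σ[z='s'](R) ⋈[e=a] S) → 2
E2 stepwise |·|:
  S → 5
  R → 6
  σ[z='s'](R) → 4
  (S ⋈[a=e] σ[z='s'](R)) → 2
  π[z,h,e,y,a,x]((S ⋈[a=e] σ[z='s'](R))) → 2

E1 and E2 produce the same multiset:
z | h | e | y | a | x
s | 4 | 5 | p | 5 | s
s | 4 | 5 | s | 5 | s

yes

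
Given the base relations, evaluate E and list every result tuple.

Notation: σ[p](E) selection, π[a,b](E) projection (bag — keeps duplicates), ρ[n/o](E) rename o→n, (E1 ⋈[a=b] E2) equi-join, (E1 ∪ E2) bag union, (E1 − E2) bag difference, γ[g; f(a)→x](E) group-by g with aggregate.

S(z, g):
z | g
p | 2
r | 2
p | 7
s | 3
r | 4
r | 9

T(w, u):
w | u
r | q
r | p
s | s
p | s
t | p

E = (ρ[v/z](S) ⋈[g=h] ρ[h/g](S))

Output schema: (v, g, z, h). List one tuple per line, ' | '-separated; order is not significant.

Subexpression sizes:
  S → 6
  ρ[v/z](S) → 6
  S → 6
  ρ[h/g](S) → 6
  (ρ[v/z](S) ⋈[g=h] ρ[h/g](S)) → 8

== RESULT ==
v | g | z | h
p | 2 | p | 2
p | 2 | r | 2
p | 7 | p | 7
r | 2 | p | 2
r | 2 | r | 2
r | 4 | r | 4
r | 9 | r | 9
s | 3 | s | 3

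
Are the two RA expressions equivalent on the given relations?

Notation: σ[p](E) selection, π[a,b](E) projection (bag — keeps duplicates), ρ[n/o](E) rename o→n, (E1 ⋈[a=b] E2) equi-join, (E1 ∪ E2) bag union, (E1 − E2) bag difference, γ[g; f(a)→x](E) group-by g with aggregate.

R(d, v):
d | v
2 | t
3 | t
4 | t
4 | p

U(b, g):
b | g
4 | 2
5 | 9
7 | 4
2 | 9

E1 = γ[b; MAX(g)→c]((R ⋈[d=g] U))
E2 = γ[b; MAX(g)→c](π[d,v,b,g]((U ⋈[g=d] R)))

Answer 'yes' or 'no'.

E1 subexpression sizes:
  R → 4
  U → 4
  (R ⋈[d=g] U) → 3
  γ[b; MAX(g)→c]((R ⋈[d=g] U)) → 2
E2 subexpression sizes:
  U → 4
  R → 4
  (U ⋈[g=d] R) → 3
  π[d,v,b,g]((U ⋈[g=d] R)) → 3
  γ[b; MAX(g)→c](π[d,v,b,g]((U ⋈[g=d] R))) → 2

E1 and E2 produce the same multiset:
b | c
4 | 2
7 | 4

yes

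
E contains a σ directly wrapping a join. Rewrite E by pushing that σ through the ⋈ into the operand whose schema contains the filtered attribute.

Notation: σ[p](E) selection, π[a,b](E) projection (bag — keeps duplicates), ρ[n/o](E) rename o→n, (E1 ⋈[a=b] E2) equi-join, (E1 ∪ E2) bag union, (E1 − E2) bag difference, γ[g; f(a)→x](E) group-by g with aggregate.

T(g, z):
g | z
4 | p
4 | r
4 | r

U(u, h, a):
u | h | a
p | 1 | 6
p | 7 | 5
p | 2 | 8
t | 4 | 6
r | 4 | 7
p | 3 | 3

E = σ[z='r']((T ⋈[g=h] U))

σ filters on z, owned by the left side.
E' = (σ[z='r'](T) ⋈[g=h] U)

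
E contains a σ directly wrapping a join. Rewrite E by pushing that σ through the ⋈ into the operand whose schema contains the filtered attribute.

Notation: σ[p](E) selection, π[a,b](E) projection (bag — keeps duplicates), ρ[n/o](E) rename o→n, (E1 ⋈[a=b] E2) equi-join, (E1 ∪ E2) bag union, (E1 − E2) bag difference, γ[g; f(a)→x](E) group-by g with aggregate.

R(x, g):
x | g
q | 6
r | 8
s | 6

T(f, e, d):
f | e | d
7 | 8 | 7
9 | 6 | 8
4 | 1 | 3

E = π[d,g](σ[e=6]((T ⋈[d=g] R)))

σ filters on e, owned by the left side.
E' = π[d,g]((σ[e=6](T) ⋈[d=g] R))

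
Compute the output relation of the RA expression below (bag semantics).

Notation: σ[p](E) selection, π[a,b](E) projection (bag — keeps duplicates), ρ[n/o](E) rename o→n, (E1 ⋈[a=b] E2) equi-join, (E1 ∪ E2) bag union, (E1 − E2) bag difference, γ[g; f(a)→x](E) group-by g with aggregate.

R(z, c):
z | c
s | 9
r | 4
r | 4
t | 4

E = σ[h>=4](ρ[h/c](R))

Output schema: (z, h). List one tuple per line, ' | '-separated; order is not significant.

Subexpression sizes:
  R → 4
  ρ[h/c](R) → 4
  σ[h>=4](ρ[h/c](R)) → 4

== RESULT ==
z | h
r | 4
r | 4
s | 9
t | 4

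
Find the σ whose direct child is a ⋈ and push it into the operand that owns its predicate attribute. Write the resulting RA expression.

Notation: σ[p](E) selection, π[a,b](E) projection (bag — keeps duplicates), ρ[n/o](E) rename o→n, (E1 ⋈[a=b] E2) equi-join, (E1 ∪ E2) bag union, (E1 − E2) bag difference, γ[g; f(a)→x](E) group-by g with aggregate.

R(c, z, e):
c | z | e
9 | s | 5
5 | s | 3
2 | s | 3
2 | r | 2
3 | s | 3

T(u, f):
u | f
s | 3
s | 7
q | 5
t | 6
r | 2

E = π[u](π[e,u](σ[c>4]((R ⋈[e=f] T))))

σ filters on c, owned by the left side.
E' = π[u](π[e,u]((σ[c>4](R) ⋈[e=f] T)))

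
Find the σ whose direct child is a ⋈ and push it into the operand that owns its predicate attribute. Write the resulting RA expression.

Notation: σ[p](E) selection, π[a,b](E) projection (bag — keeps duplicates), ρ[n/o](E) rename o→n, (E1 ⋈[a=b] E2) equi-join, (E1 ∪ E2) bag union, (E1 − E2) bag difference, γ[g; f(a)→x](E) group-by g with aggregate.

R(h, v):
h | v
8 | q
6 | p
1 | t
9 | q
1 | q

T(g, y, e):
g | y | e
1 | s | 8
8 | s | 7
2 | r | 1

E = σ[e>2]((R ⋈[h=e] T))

σ filters on e, owned by the right side.
E' = (R ⋈[h=e] σ[e>2](T))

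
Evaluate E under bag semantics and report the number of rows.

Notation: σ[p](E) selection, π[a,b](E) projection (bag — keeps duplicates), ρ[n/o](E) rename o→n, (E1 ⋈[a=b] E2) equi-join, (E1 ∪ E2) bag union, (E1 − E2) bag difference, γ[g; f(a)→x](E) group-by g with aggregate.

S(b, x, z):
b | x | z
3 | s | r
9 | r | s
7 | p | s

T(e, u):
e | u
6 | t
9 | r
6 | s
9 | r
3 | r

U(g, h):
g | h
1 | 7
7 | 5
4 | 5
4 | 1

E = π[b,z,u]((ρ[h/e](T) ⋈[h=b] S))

Subexpression sizes:
  T → 5
  ρ[h/e](T) → 5
  S → 3
  (ρ[h/e](T) ⋈[h=b] S) → 3
  π[b,z,u]((ρ[h/e](T) ⋈[h=b] S)) → 3

|E| = 3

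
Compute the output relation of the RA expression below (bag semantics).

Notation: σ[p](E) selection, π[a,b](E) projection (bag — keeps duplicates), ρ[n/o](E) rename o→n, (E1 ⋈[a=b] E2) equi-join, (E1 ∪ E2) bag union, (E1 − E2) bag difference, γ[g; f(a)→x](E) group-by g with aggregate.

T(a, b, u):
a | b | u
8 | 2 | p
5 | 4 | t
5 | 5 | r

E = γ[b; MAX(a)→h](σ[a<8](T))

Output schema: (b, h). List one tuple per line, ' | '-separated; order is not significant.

Stepwise |·|:
  T → 3
  σ[a<8](T) → 2
  γ[b; MAX(a)→h](σ[a<8](T)) → 2

== RESULT ==
b | h
4 | 5
5 | 5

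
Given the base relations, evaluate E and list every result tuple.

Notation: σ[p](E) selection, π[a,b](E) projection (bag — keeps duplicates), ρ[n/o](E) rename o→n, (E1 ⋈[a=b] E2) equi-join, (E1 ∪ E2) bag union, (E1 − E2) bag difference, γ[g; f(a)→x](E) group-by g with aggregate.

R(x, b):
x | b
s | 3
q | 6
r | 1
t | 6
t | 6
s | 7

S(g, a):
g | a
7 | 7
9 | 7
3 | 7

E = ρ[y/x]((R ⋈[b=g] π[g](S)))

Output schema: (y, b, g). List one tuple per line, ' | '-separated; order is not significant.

Subexpression sizes:
  R → 6
  S → 3
  π[g](S) → 3
  (R ⋈[b=g] π[g](S)) → 2
  ρ[y/x]((R ⋈[b=g] π[g](S))) → 2

== RESULT ==
y | b | g
s | 3 | 3
s | 7 | 7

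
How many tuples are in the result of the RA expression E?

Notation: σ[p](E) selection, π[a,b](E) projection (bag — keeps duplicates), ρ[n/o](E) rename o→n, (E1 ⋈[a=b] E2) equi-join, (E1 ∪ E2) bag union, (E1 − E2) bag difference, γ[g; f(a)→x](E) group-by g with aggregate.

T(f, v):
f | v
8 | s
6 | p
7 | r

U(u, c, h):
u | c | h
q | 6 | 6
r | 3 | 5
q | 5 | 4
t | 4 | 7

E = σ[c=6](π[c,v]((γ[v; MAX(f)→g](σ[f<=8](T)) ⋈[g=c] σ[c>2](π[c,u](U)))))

Subexpression sizes:
  T → 3
  σ[f<=8](T) → 3
  γ[v; MAX(f)→g](σ[f<=8](T)) → 3
  U → 4
  π[c,u](U) → 4
  σ[c>2](π[c,u](U)) → 4
  (γ[v; MAX(f)→g](σ[f<=8](T)) ⋈[g=c] σ[c>2](π[c,u](U))) → 1
  π[c,v]((γ[v; MAX(f)→g](σ[f<=8](T)) ⋈[g=c] σ[c>2](π[c,u](U)))) → 1
  σ[c=6](π[c,v]((γ[v; MAX(f)→g](σ[f<=8](T)) ⋈[g=c] σ[c>2](π[c,u](U))))) → 1

|E| = 1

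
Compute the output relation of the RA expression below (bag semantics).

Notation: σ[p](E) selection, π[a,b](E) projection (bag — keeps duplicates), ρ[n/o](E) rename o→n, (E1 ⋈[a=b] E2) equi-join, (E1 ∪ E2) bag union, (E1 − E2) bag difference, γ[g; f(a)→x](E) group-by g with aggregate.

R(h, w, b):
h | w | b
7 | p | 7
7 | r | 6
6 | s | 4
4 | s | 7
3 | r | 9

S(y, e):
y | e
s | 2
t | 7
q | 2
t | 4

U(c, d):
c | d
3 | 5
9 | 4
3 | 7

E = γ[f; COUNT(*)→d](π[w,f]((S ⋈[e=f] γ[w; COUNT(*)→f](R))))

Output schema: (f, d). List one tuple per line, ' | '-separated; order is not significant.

Per-node cardinality:
  S → 4
  R → 5
  γ[w; COUNT(*)→f](R) → 3
  (S ⋈[e=f] γ[w; COUNT(*)→f](R)) → 4
  π[w,f]((S ⋈[e=f] γ[w; COUNT(*)→f](R))) → 4
  γ[f; COUNT(*)→d](π[w,f]((S ⋈[e=f] γ[w; COUNT(*)→f](R)))) → 1

== RESULT ==
f | d
2 | 4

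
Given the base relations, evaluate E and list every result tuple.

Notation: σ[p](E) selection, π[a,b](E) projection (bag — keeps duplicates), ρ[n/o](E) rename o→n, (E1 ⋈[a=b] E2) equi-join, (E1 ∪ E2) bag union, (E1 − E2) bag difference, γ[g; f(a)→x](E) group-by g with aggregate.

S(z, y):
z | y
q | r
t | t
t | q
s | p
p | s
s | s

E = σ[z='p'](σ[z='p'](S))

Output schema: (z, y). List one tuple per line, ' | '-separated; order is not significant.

Stepwise |·|:
  S → 6
  σ[z='p'](S) → 1
  σ[z='p'](σ[z='p'](S)) → 1

== RESULT ==
z | y
p | s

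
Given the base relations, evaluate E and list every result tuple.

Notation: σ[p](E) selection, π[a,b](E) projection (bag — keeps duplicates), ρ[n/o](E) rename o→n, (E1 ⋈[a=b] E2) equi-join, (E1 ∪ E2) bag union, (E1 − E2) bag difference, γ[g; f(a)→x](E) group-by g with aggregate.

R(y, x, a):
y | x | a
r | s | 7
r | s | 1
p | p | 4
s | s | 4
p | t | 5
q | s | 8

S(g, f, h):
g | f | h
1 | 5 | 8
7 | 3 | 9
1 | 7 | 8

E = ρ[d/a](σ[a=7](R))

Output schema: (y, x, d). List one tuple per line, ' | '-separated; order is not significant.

Per-node cardinality:
  R → 6
  σ[a=7](R) → 1
  ρ[d/a](σ[a=7](R)) → 1

== RESULT ==
y | x | d
r | s | 7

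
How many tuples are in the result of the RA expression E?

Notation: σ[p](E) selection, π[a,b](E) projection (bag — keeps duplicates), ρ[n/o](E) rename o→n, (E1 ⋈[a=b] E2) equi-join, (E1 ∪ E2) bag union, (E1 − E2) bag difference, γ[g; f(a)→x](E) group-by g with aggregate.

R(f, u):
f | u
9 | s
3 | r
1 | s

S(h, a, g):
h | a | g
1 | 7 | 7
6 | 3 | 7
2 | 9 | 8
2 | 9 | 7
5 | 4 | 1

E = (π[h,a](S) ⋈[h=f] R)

Stepwise |·|:
  S → 5
  π[h,a](S) → 5
  R → 3
  (π[h,a](S) ⋈[h=f] R) → 1

|E| = 1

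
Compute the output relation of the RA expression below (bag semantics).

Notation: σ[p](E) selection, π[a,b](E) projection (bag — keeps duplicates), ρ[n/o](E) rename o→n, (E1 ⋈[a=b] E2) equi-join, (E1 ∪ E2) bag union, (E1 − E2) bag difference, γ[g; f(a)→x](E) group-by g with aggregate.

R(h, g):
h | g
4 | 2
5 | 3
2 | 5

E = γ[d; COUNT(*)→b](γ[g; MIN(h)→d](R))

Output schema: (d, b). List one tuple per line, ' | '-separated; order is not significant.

Row counts bottom-up:
  R → 3
  γ[g; MIN(h)→d](R) → 3
  γ[d; COUNT(*)→b](γ[g; MIN(h)→d](R)) → 3

== RESULT ==
d | b
2 | 1
4 | 1
5 | 1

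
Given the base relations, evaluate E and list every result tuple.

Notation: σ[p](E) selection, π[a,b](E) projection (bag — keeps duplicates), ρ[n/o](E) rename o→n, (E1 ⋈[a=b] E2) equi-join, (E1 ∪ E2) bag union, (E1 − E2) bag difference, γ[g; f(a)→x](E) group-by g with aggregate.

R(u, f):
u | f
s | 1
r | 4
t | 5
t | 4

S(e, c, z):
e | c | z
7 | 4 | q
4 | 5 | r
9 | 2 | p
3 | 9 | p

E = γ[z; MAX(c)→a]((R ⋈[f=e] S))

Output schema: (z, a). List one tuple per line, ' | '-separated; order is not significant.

Subexpression sizes:
  R → 4
  S → 4
  (R ⋈[f=e] S) → 2
  γ[z; MAX(c)→a]((R ⋈[f=e] S)) → 1

== RESULT ==
z | a
r | 5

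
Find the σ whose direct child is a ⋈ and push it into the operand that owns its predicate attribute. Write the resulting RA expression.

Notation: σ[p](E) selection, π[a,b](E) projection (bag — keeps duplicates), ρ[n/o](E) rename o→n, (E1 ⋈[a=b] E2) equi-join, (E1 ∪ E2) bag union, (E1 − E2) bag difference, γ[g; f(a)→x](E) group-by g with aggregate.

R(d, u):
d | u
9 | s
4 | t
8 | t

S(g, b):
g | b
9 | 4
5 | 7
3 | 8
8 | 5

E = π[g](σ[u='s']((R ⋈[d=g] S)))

σ filters on u, owned by the left side.
E' = π[g]((σ[u='s'](R) ⋈[d=g] S))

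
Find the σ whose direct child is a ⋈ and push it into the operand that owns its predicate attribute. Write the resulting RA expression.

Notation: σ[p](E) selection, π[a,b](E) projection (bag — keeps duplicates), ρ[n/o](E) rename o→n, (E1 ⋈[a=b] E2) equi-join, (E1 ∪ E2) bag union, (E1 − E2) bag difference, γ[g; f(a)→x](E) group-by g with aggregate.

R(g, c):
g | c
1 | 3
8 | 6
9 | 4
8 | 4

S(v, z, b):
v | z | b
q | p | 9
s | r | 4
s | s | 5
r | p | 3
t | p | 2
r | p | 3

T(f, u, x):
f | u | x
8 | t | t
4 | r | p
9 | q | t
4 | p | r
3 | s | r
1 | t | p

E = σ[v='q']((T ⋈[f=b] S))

σ filters on v, owned by the right side.
E' = (T ⋈[f=b] σ[v='q'](S))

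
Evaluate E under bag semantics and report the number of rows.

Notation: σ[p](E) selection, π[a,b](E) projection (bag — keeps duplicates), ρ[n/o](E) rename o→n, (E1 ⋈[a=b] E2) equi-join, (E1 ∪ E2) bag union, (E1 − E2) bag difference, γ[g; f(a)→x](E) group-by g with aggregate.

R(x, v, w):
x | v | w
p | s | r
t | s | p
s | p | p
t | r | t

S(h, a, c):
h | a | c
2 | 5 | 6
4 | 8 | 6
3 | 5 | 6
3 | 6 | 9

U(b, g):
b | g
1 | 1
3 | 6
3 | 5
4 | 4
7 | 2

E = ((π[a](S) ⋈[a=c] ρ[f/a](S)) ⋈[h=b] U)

Stepwise |·|:
  S → 4
  π[a](S) → 4
  S → 4
  ρ[f/a](S) → 4
  (π[a](S) ⋈[a=c] ρ[f/a](S)) → 3
  U → 5
  ((π[a](S) ⋈[a=c] ρ[f/a](S)) ⋈[h=b] U) → 3

|E| = 3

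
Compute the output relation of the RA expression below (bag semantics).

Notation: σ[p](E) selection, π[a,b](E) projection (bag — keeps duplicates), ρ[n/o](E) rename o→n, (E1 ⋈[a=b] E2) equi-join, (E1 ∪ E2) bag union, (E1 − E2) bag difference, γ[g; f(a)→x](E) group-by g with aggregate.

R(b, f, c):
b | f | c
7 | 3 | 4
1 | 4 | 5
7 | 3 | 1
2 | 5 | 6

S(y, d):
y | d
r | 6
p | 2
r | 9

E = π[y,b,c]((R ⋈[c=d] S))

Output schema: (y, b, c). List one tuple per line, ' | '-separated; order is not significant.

Subexpression sizes:
  R → 4
  S → 3
  (R ⋈[c=d] S) → 1
  π[y,b,c]((R ⋈[c=d] S)) → 1

== RESULT ==
y | b | c
r | 2 | 6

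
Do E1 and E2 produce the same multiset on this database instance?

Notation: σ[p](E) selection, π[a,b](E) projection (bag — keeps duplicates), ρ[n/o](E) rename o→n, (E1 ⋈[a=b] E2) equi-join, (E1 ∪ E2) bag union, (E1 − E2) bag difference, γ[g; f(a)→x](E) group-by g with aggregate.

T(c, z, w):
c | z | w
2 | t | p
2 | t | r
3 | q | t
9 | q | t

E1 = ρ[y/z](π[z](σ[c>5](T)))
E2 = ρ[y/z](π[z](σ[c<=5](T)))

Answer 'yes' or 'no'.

E1 subexpression sizes:
  T → 4
  σ[c>5](T) → 1
  π[z](σ[c>5](T)) → 1
  ρ[y/z](π[z](σ[c>5](T))) → 1
E2 subexpression sizes:
  T → 4
  σ[c<=5](T) → 3
  π[z](σ[c<=5](T)) → 3
  ρ[y/z](π[z](σ[c<=5](T))) → 3

E1 result:
y
q
E2 result:
y
q
t
t
Witness: ('t',) appears 0× in E1 but 2× in E2.

no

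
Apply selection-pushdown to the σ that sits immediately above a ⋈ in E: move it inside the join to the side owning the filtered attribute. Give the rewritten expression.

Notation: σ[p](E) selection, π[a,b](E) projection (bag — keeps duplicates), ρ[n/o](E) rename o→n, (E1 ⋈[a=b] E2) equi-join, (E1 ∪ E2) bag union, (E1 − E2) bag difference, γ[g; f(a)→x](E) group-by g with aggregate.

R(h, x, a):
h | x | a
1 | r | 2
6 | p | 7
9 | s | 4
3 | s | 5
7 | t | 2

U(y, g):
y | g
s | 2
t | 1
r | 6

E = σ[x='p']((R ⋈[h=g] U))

σ filters on x, owned by the left side.
E' = (σ[x='p'](R) ⋈[h=g] U)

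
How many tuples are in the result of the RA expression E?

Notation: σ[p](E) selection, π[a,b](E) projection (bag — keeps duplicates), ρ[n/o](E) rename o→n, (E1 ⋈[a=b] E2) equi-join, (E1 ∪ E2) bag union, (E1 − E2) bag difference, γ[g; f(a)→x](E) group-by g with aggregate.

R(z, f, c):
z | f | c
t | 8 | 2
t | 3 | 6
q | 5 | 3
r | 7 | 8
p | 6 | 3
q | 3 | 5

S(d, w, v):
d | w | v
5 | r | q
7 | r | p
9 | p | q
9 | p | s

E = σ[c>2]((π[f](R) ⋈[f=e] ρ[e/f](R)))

Stepwise |·|:
  R → 6
  π[f](R) → 6
  R → 6
  ρ[e/f](R) → 6
  (π[f](R) ⋈[f=e] ρ[e/f](R)) → 8
  σ[c>2]((π[f](R) ⋈[f=e] ρ[e/f](R))) → 7

|E| = 7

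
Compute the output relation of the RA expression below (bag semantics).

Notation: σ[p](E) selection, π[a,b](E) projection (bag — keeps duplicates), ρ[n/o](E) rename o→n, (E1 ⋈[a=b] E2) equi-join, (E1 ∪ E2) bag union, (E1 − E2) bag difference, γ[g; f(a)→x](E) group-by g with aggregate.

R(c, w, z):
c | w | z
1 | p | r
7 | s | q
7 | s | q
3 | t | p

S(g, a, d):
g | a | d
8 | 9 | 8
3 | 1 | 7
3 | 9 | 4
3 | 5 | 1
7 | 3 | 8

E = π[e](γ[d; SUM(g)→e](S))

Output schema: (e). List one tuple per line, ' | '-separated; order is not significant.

Subexpression sizes:
  S → 5
  γ[d; SUM(g)→e](S) → 4
  π[e](γ[d; SUM(g)→e](S)) → 4

== RESULT ==
e
3
3
3
15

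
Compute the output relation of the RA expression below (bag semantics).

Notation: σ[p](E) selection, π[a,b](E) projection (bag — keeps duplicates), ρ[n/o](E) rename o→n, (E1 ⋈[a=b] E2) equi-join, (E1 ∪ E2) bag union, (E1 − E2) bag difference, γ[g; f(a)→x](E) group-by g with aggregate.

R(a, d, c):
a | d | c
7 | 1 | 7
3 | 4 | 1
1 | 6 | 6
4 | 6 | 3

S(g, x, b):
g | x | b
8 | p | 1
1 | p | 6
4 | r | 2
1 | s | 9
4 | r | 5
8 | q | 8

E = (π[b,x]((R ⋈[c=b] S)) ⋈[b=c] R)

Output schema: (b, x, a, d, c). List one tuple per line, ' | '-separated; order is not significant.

Row counts bottom-up:
  R → 4
  S → 6
  (R ⋈[c=b] S) → 2
  π[b,x]((R ⋈[c=b] S)) → 2
  R → 4
  (π[b,x]((R ⋈[c=b] S)) ⋈[b=c] R) → 2

== RESULT ==
b | x | a | d | c
1 | p | 3 | 4 | 1
6 | p | 1 | 6 | 6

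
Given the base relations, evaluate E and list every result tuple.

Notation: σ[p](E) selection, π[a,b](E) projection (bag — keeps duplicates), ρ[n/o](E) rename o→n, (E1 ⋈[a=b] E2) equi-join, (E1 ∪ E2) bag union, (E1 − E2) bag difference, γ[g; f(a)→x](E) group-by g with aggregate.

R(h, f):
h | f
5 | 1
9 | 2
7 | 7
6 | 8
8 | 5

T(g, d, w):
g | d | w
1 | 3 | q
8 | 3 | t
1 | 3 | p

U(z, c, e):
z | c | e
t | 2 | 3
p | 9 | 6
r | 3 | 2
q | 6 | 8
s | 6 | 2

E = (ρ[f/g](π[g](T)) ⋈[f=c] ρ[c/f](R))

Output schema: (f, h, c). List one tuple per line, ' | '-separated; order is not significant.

Stepwise |·|:
  T → 3
  π[g](T) → 3
  ρ[f/g](π[g](T)) → 3
  R → 5
  ρ[c/f](R) → 5
  (ρ[f/g](π[g](T)) ⋈[f=c] ρ[c/f](R)) → 3

== RESULT ==
f | h | c
1 | 5 | 1
1 | 5 | 1
8 | 6 | 8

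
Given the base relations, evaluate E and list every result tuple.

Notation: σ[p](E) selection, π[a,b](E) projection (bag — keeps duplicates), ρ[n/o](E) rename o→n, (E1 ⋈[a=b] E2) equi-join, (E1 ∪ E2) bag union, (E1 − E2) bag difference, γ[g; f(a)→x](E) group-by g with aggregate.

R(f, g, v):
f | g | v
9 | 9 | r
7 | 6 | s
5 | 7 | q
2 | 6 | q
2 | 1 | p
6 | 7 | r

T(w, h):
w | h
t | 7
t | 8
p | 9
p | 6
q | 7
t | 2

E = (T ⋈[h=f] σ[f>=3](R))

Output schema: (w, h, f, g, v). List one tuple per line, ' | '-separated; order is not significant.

Row counts bottom-up:
  T → 6
  R → 6
  σ[f>=3](R) → 4
  (T ⋈[h=f] σ[f>=3](R)) → 4

== RESULT ==
w | h | f | g | v
p | 6 | 6 | 7 | r
p | 9 | 9 | 9 | r
q | 7 | 7 | 6 | s
t | 7 | 7 | 6 | s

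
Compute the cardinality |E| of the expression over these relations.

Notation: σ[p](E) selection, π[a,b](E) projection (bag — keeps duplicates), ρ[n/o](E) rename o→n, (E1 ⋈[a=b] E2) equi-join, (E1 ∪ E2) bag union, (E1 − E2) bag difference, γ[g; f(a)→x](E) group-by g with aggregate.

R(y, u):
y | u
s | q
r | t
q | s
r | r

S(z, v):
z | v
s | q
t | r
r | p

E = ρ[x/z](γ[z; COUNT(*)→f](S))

Subexpression sizes:
  S → 3
  γ[z; COUNT(*)→f](S) → 3
  ρ[x/z](γ[z; COUNT(*)→f](S)) → 3

|E| = 3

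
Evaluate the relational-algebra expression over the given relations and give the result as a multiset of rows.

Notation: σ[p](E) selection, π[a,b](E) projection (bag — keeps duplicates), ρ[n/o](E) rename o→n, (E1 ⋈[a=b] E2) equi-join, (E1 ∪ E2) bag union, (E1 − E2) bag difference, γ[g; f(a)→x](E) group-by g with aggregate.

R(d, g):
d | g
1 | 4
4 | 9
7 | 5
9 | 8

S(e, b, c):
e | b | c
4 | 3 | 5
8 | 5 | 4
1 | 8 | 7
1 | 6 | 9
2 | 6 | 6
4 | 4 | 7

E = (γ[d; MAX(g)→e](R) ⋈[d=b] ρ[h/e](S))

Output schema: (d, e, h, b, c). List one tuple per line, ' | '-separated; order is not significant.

Per-node cardinality:
  R → 4
  γ[d; MAX(g)→e](R) → 4
  S → 6
  ρ[h/e](S) → 6
  (γ[d; MAX(g)→e](R) ⋈[d=b] ρ[h/e](S)) → 1

== RESULT ==
d | e | h | b | c
4 | 9 | 4 | 4 | 7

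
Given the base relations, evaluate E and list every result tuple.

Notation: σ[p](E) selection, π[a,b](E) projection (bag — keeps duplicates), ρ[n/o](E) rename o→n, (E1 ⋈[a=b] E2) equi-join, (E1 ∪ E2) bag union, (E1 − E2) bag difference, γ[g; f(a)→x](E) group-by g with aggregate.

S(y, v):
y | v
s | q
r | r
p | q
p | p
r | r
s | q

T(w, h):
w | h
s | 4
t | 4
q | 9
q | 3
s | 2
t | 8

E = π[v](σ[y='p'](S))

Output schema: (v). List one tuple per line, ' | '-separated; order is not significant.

Stepwise |·|:
  S → 6
  σ[y='p'](S) → 2
  π[v](σ[y='p'](S)) → 2

== RESULT ==
v
p
q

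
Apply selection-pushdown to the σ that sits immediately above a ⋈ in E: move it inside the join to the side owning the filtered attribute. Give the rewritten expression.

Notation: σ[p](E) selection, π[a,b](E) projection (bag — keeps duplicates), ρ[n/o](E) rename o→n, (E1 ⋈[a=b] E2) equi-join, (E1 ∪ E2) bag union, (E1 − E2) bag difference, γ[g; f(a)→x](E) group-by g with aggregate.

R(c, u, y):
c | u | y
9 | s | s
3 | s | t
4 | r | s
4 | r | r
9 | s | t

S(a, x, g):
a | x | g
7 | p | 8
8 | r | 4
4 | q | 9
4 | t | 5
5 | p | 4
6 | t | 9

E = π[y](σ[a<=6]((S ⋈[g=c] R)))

σ filters on a, owned by the left side.
E' = π[y]((σ[a<=6](S) ⋈[g=c] R))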